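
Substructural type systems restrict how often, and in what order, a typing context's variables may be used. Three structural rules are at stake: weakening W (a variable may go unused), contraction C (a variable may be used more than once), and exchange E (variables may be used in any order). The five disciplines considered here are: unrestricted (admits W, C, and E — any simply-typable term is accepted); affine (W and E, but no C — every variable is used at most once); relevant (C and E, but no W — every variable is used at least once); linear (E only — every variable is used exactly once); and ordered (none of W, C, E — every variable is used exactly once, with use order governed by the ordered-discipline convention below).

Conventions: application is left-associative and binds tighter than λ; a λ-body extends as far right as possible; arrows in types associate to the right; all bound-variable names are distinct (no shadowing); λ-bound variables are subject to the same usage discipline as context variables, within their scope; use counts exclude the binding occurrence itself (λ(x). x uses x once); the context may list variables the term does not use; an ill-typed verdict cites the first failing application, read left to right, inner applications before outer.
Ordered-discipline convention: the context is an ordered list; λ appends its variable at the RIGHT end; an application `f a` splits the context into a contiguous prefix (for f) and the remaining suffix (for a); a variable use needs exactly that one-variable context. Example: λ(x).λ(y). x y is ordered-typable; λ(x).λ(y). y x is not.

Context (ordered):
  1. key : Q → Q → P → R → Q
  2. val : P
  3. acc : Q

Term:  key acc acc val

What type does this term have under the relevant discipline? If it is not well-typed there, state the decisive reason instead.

term : R → Q
counts: key: 1×; val: 1×; acc: 2×
uses in reading order: key, acc, acc, val
typing: ✓ — R → Q
summary: ordered ✗; linear ✗; affine ✗; relevant ✓; unrestricted ✓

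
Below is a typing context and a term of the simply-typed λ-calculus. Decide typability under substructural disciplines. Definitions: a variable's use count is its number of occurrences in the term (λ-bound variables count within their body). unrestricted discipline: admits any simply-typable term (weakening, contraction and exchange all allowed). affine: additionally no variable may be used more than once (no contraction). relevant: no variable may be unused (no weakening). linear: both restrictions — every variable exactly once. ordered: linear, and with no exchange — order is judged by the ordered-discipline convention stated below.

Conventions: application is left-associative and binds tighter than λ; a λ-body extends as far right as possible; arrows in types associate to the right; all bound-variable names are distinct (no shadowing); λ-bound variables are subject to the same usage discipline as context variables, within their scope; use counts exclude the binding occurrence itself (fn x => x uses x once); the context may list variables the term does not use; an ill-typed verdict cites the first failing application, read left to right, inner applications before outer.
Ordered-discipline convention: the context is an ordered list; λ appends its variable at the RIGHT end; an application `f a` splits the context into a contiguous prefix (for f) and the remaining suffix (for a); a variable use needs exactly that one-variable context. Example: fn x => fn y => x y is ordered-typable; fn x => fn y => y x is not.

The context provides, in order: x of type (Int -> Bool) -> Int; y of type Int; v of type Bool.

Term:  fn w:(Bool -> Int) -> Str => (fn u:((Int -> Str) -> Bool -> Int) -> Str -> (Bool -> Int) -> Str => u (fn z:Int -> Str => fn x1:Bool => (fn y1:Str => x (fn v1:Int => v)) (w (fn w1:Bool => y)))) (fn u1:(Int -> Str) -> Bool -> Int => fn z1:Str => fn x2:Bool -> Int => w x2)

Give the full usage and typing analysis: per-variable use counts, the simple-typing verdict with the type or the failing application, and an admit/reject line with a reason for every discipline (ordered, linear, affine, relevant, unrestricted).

counts: x: 1×; y: 1×; v: 1×; w [bound]: 2×; u [bound]: 1×; z [bound]: 0×; x1 [bound]: 0×; y1 [bound]: 0×; v1 [bound]: 0×; w1 [bound]: 0×; u1 [bound]: 0×; z1 [bound]: 0×; x2 [bound]: 1×
order of uses: u, x, v, w, y, w, x2
typing: ✓ — ((Bool -> Int) -> Str) -> Str -> (Bool -> Int) -> Str
ordered: ✗, uses contraction: w ×2; z, x1, y1, v1, w1, u1, z1 left unused
linear: ✗, uses contraction: w ×2; z, x1, y1, v1, w1, u1, z1 left unused
affine: ✗, uses contraction: w ×2
relevant: ✗, z, x1, y1, v1, w1, u1, z1 left unused
unrestricted: ✓, well-typed at ((Bool -> Int) -> Str) -> Str -> (Bool -> Int) -> Str; no restrictions here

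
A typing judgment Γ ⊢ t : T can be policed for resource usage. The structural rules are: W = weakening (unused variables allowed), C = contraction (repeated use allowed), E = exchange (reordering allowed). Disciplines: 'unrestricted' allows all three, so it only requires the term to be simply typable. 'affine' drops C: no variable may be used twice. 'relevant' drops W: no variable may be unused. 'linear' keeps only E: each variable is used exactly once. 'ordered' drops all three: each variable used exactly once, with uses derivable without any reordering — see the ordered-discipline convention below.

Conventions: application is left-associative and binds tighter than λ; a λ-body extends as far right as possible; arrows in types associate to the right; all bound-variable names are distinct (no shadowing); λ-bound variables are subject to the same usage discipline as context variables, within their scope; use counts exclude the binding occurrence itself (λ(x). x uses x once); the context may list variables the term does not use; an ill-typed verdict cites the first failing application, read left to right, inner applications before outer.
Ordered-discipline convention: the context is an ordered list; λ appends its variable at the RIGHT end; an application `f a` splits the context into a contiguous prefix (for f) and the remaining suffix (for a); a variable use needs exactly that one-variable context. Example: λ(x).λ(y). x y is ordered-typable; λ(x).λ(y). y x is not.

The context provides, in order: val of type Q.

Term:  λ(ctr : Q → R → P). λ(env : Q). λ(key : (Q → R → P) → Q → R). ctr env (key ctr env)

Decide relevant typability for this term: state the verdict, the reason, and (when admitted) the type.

no — needs weakening: val unused
counts: val: 0×, ctr [bound]: 2×, env [bound]: 2×, key [bound]: 1×
uses in reading order: ctr, env, key, ctr, env
typing: well-typed — term : (Q → R → P) → Q → ((Q → R → P) → Q → R) → P
all disciplines: ordered ✗, linear ✗, affine ✗, relevant ✗, unrestricted ✓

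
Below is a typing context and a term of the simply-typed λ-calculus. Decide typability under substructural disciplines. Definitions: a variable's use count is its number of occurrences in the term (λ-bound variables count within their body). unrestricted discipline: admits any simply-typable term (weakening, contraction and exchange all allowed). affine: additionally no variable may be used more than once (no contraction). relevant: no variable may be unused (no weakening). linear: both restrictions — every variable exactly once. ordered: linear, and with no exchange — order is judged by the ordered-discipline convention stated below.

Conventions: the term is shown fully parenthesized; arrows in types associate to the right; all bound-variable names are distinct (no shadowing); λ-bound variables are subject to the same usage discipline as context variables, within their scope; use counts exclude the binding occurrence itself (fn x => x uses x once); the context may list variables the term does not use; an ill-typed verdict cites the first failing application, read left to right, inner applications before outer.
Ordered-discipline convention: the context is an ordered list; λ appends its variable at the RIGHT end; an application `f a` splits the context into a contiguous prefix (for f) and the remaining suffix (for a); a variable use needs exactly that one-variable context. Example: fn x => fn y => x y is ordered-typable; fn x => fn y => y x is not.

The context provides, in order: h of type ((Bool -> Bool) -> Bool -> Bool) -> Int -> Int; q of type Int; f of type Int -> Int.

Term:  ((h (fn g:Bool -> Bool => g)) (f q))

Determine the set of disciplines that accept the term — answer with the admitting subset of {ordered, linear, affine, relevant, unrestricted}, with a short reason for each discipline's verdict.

accepted by: linear, affine, relevant, unrestricted
usage: h ×1; q ×1; f ×1; g [bound] ×1
order of uses: h, g, f, q
typing: ✓ — Int
ordered: ✗, needs exchange: uses follow h, g, f, q
linear: ✓, h, q, f, g: one use apiece
affine: ✓, none of h, q, f, g used more than once
relevant: ✓, at least one use each (h, q, f, g)
unrestricted: ✓, simply typable at Int; W, C, E all held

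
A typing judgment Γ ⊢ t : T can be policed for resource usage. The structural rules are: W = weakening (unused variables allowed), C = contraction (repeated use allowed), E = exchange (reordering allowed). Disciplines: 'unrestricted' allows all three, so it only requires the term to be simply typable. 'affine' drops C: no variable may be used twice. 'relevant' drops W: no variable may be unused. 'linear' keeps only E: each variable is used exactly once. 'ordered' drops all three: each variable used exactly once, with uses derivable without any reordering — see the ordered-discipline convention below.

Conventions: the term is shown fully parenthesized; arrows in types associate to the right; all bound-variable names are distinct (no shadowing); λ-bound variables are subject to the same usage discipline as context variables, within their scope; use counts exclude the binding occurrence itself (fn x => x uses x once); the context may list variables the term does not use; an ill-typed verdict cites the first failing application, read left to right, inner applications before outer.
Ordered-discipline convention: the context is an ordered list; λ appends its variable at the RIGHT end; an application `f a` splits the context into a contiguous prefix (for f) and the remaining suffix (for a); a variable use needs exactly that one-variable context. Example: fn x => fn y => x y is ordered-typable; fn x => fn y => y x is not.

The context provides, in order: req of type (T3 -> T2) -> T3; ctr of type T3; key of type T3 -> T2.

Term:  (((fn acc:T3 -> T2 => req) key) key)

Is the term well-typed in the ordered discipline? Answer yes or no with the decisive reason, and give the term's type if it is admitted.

no — key ×2 used more than once (contraction); ctr, acc never used (weakening)
use counts: req: 1, ctr: 0, key: 2, acc [bound]: 0
use order (left to right): req, key, key
typing: well-typed at T3
all disciplines: ordered ✗; linear ✗; affine ✗; relevant ✗; unrestricted ✓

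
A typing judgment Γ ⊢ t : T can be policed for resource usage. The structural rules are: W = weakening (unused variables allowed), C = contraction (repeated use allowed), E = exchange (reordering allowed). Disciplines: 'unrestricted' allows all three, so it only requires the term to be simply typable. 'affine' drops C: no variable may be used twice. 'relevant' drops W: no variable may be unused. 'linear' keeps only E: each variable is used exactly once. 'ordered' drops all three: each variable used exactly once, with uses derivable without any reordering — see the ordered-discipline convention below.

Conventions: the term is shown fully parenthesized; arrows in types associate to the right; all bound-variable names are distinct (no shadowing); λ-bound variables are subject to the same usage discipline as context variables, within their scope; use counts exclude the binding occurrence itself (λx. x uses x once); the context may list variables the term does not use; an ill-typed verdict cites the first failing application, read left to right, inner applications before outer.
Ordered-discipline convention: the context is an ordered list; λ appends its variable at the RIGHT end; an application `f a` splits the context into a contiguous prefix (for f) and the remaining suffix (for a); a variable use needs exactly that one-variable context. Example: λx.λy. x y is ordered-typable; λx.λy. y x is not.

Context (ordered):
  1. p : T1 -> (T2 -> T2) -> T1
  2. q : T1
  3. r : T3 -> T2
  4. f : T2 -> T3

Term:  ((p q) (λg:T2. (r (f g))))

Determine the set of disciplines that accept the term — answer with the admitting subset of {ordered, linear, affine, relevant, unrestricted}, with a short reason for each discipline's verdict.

admitted in: ordered, linear, affine, relevant, unrestricted
variable uses: p=1, q=1, r=1, f=1, g [bound]=1
use order (left to right): p, q, r, f, g
typing: well-typed — term : T1
ordered: ✓, single-use (p, q, r, f, g), ordered derivation ok
linear: ✓, exactly-once usage across p, q, r, f, g
affine: ✓, none of p, q, r, f, g used more than once
relevant: ✓, none of p, q, r, f, g goes unused
unrestricted: ✓, well-typed at T1; no restrictions here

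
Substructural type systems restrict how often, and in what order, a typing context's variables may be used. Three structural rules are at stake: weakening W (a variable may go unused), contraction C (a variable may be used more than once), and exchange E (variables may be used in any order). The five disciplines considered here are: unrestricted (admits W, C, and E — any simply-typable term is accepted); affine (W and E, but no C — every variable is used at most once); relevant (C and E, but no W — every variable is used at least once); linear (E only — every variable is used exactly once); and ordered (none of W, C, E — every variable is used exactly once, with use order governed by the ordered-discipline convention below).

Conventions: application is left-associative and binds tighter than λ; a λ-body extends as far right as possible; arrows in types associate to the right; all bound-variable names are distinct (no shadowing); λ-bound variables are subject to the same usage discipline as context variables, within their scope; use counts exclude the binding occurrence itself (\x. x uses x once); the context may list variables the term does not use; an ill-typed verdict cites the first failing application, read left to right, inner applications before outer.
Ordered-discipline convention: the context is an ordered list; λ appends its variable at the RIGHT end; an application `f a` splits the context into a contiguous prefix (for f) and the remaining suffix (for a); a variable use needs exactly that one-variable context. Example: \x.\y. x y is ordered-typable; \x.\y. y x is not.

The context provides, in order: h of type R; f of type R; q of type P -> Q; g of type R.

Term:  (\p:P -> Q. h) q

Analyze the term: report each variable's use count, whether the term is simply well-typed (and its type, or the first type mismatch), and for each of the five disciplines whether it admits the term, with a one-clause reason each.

counts: h ×1, f ×0, q ×1, g ×0, p (λ-bound) ×0
order of uses: h, q
typing: the term checks, with type R
ordered ✗ (f, g, p left unused)
linear ✗ (f, g, p left unused)
affine ✓ (none of h, f, q, g, p used more than once)
relevant ✗ (f, g, p left unused)
unrestricted ✓ (type-checks (R) and nothing is barred)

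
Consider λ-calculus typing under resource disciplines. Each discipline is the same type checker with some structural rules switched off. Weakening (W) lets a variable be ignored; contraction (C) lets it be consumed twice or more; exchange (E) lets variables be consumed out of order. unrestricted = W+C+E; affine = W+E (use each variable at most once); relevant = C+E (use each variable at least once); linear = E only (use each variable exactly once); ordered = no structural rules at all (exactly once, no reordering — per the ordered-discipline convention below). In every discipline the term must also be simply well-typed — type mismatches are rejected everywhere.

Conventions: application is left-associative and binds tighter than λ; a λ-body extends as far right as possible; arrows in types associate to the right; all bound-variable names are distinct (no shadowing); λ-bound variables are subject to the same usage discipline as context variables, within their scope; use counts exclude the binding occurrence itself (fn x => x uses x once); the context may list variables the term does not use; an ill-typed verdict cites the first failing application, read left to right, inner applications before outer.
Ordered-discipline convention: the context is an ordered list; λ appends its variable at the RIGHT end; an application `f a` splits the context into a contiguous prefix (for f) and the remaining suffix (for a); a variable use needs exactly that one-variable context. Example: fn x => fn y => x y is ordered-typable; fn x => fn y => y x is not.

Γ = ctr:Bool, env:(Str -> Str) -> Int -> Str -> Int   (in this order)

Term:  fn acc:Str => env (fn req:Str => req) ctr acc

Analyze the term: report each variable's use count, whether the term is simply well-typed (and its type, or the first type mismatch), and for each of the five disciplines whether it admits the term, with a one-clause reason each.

variable uses: ctr=1, env=1, acc [bound]=1, req [bound]=1
order of uses: env, req, ctr, acc
typing: ill-typed: an application expects Int but receives Bool
ordered ✗ (a type mismatch blocks all five)
linear ✗ (the type mismatch rejects it)
affine ✗ (not simply typable)
relevant ✗ (fails simple typing)
unrestricted ✗ (a type mismatch blocks all five)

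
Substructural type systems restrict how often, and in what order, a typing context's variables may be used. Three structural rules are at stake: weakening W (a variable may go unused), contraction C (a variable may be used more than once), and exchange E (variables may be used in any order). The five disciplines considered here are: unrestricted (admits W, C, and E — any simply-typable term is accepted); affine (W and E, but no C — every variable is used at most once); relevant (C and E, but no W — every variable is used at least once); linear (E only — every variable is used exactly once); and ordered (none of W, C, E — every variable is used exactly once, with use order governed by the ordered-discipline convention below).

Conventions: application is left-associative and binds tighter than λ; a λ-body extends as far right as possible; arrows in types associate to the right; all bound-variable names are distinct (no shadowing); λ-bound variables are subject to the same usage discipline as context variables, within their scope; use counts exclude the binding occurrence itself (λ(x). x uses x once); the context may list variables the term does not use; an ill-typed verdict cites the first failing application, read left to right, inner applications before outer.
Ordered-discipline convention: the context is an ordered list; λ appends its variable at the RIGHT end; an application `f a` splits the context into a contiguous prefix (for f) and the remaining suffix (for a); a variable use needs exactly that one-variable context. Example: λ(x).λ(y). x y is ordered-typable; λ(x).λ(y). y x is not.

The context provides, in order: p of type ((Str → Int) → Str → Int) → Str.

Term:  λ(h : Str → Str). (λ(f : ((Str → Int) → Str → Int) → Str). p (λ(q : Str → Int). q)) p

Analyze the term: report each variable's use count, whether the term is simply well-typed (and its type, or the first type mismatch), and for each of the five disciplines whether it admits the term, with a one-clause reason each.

usage: p ×2; h (bound) ×0; f (bound) ×0; q (bound) ×1
left-to-right use order: p, q, p
typing: ✓ — (Str → Str) → Str
ordered ✗ (repeated use of p ×2; unused: h, f — weakening required)
linear ✗ (repeated use of p ×2; unused: h, f — weakening required)
affine ✗ (repeated use of p ×2)
relevant ✗ (unused: h, f — weakening required)
unrestricted ✓ (simply typable at (Str → Str) → Str; W, C, E all held)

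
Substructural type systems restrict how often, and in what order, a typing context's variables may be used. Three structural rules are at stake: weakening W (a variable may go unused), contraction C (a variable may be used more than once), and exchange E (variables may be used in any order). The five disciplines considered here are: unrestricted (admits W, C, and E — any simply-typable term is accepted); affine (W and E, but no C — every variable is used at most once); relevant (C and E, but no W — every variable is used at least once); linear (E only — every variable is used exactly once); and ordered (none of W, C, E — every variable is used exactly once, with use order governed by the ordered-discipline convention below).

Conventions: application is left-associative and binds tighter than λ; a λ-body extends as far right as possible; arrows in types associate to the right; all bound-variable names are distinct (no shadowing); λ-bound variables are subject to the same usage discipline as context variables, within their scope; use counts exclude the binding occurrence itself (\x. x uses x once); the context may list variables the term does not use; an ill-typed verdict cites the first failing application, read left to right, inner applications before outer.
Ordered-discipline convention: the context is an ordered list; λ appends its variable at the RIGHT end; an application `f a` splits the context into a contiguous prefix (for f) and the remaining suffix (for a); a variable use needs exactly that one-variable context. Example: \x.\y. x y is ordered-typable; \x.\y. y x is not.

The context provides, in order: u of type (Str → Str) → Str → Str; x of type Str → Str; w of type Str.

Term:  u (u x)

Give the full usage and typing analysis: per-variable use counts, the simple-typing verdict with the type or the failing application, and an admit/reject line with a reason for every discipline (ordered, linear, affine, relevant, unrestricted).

use counts: u: 2×, x: 1×, w: 0×
use order (left to right): u, u, x
typing: ✓ — Str → Str
ordered: ✗, u ×2 used more than once (contraction); w never used (weakening)
linear: ✗, u ×2 used more than once (contraction); w never used (weakening)
affine: ✗, u ×2 used more than once (contraction)
relevant: ✗, w never used (weakening)
unrestricted: ✓, type-checks (Str → Str) and nothing is barred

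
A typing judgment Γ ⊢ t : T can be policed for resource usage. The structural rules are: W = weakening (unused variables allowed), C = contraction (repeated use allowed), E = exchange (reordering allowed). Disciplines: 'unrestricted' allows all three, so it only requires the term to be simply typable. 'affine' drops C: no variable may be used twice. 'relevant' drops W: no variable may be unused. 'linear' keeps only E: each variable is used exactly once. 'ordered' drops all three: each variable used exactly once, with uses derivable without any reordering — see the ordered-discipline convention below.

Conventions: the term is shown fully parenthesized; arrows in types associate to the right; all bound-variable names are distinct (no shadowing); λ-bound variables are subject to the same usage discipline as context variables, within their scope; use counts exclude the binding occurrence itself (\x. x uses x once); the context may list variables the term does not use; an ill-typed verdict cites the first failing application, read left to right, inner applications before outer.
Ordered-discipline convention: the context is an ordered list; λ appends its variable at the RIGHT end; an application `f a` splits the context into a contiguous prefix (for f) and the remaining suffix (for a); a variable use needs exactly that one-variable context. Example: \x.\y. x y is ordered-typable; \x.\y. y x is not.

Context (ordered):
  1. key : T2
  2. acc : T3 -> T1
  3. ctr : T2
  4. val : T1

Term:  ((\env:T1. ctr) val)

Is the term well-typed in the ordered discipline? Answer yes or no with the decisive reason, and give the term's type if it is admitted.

no — key, acc, env never used (weakening)
use counts: key ×0; acc ×0; ctr ×1; val ×1; env (λ-bound) ×0
use order (left to right): ctr, val
typing: well-typed — term : T2
all disciplines: ordered ✗ | linear ✗ | affine ✓ | relevant ✗ | unrestricted ✓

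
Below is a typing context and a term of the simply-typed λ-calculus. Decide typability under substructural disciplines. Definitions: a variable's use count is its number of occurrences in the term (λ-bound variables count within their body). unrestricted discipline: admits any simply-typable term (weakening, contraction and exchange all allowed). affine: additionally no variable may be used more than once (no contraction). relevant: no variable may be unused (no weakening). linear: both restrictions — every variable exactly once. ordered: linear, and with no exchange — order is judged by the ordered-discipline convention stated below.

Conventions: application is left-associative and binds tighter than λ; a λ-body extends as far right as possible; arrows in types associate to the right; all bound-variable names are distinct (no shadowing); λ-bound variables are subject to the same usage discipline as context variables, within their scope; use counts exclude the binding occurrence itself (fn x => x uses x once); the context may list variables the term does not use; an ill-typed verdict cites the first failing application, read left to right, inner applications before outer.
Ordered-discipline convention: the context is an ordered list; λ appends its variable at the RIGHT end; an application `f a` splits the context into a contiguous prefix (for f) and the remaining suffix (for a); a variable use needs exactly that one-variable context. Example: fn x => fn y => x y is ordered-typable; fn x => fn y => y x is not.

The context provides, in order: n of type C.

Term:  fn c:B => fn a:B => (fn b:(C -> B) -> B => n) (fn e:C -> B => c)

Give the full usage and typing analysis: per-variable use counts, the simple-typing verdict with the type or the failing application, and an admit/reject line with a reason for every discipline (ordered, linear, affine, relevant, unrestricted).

usage: n: 1, c (bound): 1, a (bound): 0, b (bound): 0, e (bound): 0
left-to-right use order: n, c
typing: ✓ — B -> B -> C
ordered ✗ (needs weakening: a, b, e unused)
linear ✗ (needs weakening: a, b, e unused)
affine ✓ (at most one use each (n, c, a, b, e))
relevant ✗ (needs weakening: a, b, e unused)
unrestricted ✓ (typability at B -> B -> C is all that's needed)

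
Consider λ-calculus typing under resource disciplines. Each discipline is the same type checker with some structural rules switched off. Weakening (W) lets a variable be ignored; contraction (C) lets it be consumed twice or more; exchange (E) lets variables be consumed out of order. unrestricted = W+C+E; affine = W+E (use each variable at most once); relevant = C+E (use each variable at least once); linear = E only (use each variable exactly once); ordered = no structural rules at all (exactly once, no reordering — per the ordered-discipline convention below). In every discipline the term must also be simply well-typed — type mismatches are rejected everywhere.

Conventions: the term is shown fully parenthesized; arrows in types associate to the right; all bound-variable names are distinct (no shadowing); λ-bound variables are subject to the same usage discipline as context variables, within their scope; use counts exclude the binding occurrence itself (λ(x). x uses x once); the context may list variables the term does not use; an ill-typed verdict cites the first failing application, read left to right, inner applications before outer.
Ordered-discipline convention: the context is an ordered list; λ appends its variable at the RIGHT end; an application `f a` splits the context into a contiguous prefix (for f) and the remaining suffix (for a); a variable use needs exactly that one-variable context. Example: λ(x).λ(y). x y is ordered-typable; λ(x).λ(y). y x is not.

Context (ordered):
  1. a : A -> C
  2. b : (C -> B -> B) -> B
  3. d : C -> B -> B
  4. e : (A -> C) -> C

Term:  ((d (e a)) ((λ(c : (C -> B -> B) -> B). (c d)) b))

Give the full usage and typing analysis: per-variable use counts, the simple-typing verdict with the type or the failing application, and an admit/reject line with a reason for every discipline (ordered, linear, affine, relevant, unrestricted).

usage: a: 1×, b: 1×, d: 2×, e: 1×, c (λ-bound): 1×
uses in reading order: d, e, a, c, d, b
typing: well-typed at B
ordered ✗ (uses contraction: d ×2)
linear ✗ (uses contraction: d ×2)
affine ✗ (uses contraction: d ×2)
relevant ✓ (at least one use each (a, b, d, e, c))
unrestricted ✓ (well-typed at B; no restrictions here)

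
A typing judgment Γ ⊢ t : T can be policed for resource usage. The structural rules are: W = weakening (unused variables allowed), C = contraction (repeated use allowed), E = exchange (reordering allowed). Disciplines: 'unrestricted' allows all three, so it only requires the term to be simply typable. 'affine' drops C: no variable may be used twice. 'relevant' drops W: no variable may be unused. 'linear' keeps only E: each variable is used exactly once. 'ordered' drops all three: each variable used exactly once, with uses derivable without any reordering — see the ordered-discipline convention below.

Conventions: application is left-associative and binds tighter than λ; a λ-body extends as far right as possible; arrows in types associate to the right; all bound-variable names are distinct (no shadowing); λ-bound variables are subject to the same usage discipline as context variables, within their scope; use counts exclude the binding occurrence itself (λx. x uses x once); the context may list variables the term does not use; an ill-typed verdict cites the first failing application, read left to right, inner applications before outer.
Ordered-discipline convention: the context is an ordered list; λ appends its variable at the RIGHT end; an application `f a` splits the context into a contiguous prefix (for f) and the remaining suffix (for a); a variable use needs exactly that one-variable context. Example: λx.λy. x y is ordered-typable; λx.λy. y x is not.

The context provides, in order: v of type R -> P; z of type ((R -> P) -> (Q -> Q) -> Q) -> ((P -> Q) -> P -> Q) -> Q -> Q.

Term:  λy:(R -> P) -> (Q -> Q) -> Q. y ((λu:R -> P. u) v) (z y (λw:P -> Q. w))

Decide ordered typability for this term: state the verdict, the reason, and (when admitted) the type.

no — needs contraction — y ×2
use counts: v=1, z=1, y [bound]=2, u [bound]=1, w [bound]=1
uses in reading order: y, u, v, z, y, w
typing: the term checks, with type ((R -> P) -> (Q -> Q) -> Q) -> Q
per-discipline verdicts: ordered ✗, linear ✗, affine ✗, relevant ✓, unrestricted ✓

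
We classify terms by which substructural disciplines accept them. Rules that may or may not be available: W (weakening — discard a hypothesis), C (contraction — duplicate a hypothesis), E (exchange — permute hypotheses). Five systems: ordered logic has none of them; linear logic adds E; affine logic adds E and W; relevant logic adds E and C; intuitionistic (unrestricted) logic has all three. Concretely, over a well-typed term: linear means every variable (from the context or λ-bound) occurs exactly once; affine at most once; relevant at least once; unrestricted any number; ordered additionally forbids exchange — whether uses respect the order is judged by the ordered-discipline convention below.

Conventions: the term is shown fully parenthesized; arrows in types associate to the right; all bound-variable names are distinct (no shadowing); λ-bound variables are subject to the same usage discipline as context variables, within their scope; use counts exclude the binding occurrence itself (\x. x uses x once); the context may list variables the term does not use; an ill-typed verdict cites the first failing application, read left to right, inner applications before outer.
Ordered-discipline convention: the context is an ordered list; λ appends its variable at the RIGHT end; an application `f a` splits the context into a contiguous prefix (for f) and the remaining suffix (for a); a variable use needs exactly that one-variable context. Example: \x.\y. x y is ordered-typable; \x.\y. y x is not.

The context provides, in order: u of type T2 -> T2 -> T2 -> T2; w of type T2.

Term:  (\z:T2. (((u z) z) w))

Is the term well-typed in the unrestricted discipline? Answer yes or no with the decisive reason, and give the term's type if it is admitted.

yes — typability at T2 -> T2 is all that's needed; term : T2 -> T2
variable uses: u: 1; w: 1; z (λ-bound): 2
use order (left to right): u, z, z, w
typing: the term checks, with type T2 -> T2
per-discipline verdicts: ordered ✗ · linear ✗ · affine ✗ · relevant ✓ · unrestricted ✓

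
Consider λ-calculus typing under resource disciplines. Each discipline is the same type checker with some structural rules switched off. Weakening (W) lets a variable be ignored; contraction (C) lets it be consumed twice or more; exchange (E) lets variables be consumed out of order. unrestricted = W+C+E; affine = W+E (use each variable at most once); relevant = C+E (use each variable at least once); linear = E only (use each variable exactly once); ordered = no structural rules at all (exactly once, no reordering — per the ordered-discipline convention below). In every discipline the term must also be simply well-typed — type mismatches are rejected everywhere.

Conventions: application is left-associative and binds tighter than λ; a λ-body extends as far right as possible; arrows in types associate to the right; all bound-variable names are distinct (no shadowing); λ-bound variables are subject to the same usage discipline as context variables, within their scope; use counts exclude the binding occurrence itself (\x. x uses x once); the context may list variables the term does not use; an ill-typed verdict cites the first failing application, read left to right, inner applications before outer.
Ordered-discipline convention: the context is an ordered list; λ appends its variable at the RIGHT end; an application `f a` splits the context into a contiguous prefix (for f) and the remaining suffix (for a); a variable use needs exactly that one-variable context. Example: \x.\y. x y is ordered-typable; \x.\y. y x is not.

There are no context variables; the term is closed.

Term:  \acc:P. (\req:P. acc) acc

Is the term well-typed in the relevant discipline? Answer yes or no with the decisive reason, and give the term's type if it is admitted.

no — unused: req — weakening required
usage: acc [bound]: 2, req [bound]: 0
order of uses: acc, acc
typing: well-typed — term : P -> P
summary: ordered ✗ | linear ✗ | affine ✗ | relevant ✗ | unrestricted ✓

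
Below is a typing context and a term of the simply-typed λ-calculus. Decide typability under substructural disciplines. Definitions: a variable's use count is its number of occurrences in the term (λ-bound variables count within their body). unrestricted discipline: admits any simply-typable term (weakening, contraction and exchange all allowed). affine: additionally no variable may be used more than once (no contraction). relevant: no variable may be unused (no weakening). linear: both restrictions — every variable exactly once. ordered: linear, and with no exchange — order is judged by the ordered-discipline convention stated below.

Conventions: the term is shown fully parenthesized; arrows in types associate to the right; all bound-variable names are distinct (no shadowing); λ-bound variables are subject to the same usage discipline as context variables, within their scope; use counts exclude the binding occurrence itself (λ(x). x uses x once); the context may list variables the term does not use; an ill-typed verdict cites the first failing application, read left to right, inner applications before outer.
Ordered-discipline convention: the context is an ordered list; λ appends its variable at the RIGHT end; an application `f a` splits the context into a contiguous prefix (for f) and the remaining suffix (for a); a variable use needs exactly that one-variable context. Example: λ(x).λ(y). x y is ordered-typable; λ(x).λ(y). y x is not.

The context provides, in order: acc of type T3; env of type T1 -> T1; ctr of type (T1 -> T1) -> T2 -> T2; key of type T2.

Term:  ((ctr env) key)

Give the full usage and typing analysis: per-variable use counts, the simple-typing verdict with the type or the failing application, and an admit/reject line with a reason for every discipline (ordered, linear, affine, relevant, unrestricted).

counts: acc=0, env=1, ctr=1, key=1
left-to-right use order: ctr, env, key
typing: the term checks, with type T2
ordered: ✗, acc never used (weakening)
linear: ✗, acc never used (weakening)
affine: ✓, at most one use each (acc, env, ctr, key)
relevant: ✗, acc never used (weakening)
unrestricted: ✓, simply typable at T2; W, C, E all held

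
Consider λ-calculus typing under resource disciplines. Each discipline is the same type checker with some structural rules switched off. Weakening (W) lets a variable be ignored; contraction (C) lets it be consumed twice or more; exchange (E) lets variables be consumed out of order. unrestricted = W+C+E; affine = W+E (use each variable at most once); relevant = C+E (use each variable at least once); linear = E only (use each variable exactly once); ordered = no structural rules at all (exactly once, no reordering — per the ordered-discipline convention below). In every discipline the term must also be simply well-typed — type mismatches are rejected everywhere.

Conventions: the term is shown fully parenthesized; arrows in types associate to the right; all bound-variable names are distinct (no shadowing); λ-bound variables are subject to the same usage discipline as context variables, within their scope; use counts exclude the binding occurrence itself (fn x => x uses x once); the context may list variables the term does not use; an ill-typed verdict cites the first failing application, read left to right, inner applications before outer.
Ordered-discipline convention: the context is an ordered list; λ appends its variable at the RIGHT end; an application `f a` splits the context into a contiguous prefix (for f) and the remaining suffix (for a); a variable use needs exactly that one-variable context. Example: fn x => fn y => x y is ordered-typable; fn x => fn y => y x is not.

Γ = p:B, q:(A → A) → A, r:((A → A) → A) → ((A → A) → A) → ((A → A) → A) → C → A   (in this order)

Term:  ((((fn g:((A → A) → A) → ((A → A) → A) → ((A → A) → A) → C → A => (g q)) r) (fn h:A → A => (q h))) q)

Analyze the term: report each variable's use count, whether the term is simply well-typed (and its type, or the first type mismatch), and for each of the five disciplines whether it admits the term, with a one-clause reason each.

use counts: p: 0, q: 3, r: 1, g (bound): 1, h (bound): 1
order of uses: g, q, r, q, h, q
typing: well-typed — term : C → A
ordered: ✗, q ×3 used more than once (contraction); needs weakening: p unused
linear: ✗, q ×3 used more than once (contraction); needs weakening: p unused
affine: ✗, q ×3 used more than once (contraction)
relevant: ✗, needs weakening: p unused
unrestricted: ✓, type-checks (C → A) and nothing is barred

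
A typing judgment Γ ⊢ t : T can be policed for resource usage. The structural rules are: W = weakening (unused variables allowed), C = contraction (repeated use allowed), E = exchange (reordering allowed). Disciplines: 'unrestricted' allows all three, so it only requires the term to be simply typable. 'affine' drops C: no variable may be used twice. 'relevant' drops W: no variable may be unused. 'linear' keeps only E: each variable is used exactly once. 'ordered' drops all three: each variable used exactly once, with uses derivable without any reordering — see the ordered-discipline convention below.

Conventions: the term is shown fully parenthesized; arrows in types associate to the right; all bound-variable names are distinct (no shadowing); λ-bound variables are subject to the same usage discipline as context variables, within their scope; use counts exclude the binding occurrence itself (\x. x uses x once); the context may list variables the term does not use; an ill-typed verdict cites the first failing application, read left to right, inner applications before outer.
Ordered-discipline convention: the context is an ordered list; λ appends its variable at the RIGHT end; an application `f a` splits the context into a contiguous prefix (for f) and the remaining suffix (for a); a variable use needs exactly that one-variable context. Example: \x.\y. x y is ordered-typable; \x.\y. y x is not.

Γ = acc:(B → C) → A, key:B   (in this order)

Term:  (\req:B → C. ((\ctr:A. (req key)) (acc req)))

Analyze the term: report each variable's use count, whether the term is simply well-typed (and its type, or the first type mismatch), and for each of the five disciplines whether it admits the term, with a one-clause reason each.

variable uses: acc=1, key=1, req (bound)=2, ctr (bound)=0
order of uses: req, key, acc, req
typing: the term checks, with type (B → C) → C
ordered ✗ (req ×2 used more than once (contraction); needs weakening: ctr unused)
linear ✗ (req ×2 used more than once (contraction); needs weakening: ctr unused)
affine ✗ (req ×2 used more than once (contraction))
relevant ✗ (needs weakening: ctr unused)
unrestricted ✓ (simply typable at (B → C) → C; W, C, E all held)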